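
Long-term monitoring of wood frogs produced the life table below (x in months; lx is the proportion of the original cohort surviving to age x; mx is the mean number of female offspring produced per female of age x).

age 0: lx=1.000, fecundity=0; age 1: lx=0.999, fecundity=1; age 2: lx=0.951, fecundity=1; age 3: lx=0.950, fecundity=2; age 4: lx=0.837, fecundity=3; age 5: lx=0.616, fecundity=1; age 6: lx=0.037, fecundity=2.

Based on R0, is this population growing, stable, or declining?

R0 = Σ lx·mx = 0 + 0.999 + 0.951 + 1.9 + 2.511 + 0.616 + 0.074 = 7.051
R0 > 1, so the population is growing.

growing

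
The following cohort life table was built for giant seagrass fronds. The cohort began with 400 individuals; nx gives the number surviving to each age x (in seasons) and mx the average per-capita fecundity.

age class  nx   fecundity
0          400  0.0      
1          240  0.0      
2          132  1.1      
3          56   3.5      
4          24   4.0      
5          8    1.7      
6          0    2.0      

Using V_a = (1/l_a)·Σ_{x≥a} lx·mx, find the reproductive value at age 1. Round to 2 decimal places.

lx = nx/n0 = nx/400: 1, 0.6, 0.33, 0.14, 0.06, 0.02, 0
lx·mx for x ≥ 1: 0, 0.363, 0.49, 0.24, 0.034, 0 → sum = 1.127
V_1 = 1.127 / l_1 = 1.127 / 0.6 = 1.878333… → 1.88

1.88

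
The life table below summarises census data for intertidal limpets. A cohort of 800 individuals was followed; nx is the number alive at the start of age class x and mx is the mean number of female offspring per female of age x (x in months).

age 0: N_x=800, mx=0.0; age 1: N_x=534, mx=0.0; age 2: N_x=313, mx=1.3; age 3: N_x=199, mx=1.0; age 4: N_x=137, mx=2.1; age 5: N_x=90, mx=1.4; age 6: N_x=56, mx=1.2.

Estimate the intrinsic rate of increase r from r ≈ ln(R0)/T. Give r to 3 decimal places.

0.093

lx = nx/n0 = nx/800: 1, 0.6675, 0.39125, 0.24875, 0.17125, 0.1125, 0.07
R0 = Σ lx·mx = 0 + 0 + 0.50863… + 0.24875… + 0.35963… + 0.1575 + 0.084 = 1.3585
Σ x·lx·mx = 4.4935; T = 4.4935/1.3585 = 3.30769…
r ≈ ln(R0)/T = ln(1.3585)/3.30769… = 0.09263… → 0.093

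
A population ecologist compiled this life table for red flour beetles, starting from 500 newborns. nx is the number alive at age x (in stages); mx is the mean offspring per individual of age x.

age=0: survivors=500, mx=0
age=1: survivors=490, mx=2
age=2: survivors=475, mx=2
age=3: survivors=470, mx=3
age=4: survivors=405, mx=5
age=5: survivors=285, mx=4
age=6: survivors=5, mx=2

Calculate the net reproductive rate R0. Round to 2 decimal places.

13.03

lx = nx/n0 = nx/500: 1, 0.98, 0.95, 0.94, 0.81, 0.57, 0.01
lx·mx by age: 0, 1.96, 1.9, 2.82, 4.05, 2.28, 0.02
R0 = Σ lx·mx = 13.03 → 13.03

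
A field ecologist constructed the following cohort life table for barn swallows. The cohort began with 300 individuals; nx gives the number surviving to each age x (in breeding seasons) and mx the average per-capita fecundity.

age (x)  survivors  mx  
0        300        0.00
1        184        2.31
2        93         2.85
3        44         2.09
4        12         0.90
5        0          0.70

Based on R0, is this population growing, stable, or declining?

growing

lx = nx/n0 = nx/300: 1, 0.61333…, 0.31, 0.14667…, 0.04, 0
R0 = Σ lx·mx = 0 + 1.4168… + 0.8835 + 0.306533… + 0.036 + 0 = 2.642833…
R0 > 1, so the population is growing.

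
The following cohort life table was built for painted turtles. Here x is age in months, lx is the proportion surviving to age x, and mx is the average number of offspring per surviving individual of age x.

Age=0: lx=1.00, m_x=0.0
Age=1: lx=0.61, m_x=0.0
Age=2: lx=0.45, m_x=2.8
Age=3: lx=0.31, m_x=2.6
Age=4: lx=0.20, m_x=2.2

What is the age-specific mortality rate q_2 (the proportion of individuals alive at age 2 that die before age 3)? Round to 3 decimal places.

q_2 = (l_2 − l_3) / l_2 = (0.45 − 0.31) / 0.45
     = 0.14 / 0.45 = 0.311111… → 0.311

0.311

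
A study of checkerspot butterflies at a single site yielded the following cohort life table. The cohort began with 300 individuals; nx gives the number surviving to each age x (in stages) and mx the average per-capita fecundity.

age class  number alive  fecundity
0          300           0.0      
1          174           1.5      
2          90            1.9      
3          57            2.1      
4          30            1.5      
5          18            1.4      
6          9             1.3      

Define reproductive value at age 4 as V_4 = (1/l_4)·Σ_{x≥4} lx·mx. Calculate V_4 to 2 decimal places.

lx = nx/n0 = nx/300: 1, 0.58, 0.3, 0.19, 0.1, 0.06, 0.03
lx·mx for x ≥ 4: 0.15, 0.084, 0.039 → sum = 0.273
V_4 = 0.273 / l_4 = 0.273 / 0.1 = 2.73 → 2.73

2.73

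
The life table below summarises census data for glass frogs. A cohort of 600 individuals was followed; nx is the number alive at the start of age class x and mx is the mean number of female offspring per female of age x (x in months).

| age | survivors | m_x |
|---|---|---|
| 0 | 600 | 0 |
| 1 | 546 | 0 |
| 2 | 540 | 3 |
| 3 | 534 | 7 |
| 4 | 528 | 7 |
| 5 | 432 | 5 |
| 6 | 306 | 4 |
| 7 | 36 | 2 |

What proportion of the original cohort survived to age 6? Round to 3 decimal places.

l_6 = n_6/n_0 = 306/600 = 0.51 → 0.510

0.510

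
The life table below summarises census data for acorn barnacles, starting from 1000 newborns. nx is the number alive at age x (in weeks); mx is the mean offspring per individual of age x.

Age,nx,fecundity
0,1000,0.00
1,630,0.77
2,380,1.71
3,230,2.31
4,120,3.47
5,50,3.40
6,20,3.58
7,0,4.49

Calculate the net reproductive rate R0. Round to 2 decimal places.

2.32

lx = nx/n0 = nx/1000: 1, 0.63, 0.38, 0.23, 0.12, 0.05, 0.02, 0
lx·mx by age: 0, 0.4851, 0.6498, 0.5313, 0.4164, 0.17, 0.0716, 0
R0 = Σ lx·mx = 2.3242 → 2.32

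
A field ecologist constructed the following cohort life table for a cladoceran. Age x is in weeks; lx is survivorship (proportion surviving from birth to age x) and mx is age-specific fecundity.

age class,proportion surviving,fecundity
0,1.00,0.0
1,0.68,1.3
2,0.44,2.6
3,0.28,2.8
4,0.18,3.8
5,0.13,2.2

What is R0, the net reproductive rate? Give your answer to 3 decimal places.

3.782

lx·mx by age: 0, 0.884, 1.144, 0.784, 0.684, 0.286
R0 = Σ lx·mx = 3.782 → 3.782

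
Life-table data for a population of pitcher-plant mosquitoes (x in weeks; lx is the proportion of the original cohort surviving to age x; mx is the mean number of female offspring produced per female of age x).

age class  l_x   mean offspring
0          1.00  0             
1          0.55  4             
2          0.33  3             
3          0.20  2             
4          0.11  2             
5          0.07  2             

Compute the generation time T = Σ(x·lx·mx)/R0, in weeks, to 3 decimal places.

1.762

lx·mx: 0, 2.2, 0.99, 0.4, 0.22, 0.14 → R0 = 3.95
x·lx·mx: 0, 2.2, 1.98, 1.2, 0.88, 0.7 → Σ = 6.96
T = 6.96 / 3.95 = 1.762025… → 1.762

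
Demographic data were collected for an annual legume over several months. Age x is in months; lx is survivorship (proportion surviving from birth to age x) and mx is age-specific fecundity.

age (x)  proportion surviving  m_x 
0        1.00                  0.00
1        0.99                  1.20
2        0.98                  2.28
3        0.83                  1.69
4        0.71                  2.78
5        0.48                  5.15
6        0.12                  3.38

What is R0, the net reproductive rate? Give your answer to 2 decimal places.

lx·mx by age: 0, 1.188, 2.2344, 1.4027, 1.9738, 2.472, 0.4056
R0 = Σ lx·mx = 9.6765 → 9.68

9.68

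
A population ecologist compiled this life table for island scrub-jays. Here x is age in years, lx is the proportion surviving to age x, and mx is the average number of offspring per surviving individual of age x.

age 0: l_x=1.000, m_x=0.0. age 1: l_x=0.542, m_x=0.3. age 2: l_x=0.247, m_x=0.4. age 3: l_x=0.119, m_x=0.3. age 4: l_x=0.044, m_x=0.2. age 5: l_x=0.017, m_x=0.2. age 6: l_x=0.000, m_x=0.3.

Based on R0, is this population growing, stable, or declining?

declining

R0 = Σ lx·mx = 0 + 0.1626 + 0.0988 + 0.0357 + 0.0088 + 0.0034 + 0 = 0.3093
R0 < 1, so the population is declining.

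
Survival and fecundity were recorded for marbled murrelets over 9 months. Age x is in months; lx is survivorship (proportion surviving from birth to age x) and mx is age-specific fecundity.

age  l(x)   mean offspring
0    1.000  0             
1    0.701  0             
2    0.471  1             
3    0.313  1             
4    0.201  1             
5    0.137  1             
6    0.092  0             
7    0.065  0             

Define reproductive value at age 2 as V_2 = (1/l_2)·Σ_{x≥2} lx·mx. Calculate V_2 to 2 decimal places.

2.38

lx·mx for x ≥ 2: 0.471, 0.313, 0.201, 0.137, 0, 0 → sum = 1.122
V_2 = 1.122 / l_2 = 1.122 / 0.471 = 2.382166… → 2.38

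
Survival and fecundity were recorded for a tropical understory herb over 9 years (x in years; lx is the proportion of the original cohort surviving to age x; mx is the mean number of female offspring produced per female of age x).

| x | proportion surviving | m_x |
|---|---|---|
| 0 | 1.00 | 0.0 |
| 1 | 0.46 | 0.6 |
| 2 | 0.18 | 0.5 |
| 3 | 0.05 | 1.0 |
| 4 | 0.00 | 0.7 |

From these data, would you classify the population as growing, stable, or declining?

R0 = Σ lx·mx = 0 + 0.276 + 0.09 + 0.05 + 0 = 0.416
R0 < 1, so the population is declining.

declining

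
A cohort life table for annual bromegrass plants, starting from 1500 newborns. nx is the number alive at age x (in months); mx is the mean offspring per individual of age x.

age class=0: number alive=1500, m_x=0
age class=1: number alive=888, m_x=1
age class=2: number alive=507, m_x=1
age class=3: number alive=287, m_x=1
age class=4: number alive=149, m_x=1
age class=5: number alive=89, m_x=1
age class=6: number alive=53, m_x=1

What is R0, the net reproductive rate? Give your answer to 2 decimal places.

1.32

lx = nx/n0 = nx/1500: 1, 0.592, 0.338, 0.19133…, 0.09933…, 0.05933…, 0.03533…
lx·mx by age: 0, 0.592, 0.338, 0.191333…, 0.099333…, 0.059333…, 0.035333…
R0 = Σ lx·mx = 1.315333… → 1.32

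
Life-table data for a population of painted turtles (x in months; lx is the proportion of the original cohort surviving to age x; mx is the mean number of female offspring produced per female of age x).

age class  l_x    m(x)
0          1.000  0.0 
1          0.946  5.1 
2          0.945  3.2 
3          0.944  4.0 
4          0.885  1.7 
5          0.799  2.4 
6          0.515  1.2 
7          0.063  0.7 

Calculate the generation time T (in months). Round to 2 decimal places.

lx·mx: 0, 4.8246, 3.024, 3.776, 1.5045, 1.9176, 0.618, 0.0441 → R0 = 15.7088
x·lx·mx: 0, 4.8246, 6.048, 11.328, 6.018, 9.588, 3.708, 0.3087 → Σ = 41.8233
T = 41.8233 / 15.7088 = 2.662412… → 2.66

2.66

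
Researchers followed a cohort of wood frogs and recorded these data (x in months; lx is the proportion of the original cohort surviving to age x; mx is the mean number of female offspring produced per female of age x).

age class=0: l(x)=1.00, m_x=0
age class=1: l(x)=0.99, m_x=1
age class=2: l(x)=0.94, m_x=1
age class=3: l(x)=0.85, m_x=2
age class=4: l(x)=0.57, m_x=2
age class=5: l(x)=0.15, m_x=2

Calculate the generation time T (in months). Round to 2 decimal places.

2.77

lx·mx: 0, 0.99, 0.94, 1.7, 1.14, 0.3 → R0 = 5.07
x·lx·mx: 0, 0.99, 1.88, 5.1, 4.56, 1.5 → Σ = 14.03
T = 14.03 / 5.07 = 2.767258… → 2.77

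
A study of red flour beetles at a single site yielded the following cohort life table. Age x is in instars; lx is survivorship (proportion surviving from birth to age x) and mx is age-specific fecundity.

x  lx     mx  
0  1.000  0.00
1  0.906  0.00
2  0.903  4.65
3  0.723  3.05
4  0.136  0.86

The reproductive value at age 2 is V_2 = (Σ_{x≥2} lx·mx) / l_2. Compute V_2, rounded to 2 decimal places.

7.22

lx·mx for x ≥ 2: 4.19895, 2.20515, 0.11696 → sum = 6.52106
V_2 = 6.52106 / l_2 = 6.52106 / 0.903 = 7.22155… → 7.22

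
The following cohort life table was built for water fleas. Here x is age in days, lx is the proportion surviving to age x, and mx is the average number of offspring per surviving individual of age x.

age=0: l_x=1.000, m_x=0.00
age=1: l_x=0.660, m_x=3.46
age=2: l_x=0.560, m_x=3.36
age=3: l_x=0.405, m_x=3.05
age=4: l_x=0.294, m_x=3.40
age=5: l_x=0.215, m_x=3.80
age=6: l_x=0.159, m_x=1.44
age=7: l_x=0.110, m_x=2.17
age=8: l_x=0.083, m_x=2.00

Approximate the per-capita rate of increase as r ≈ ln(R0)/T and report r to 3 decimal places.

0.728

R0 = Σ lx·mx = 0 + 2.2836 + 1.8816 + 1.23525 + 0.9996 + 0.817 + 0.22896 + 0.2387 + 0.166 = 7.85071
Σ x·lx·mx = 22.20861; T = 22.20861/7.85071 = 2.82887…
r ≈ ln(R0)/T = ln(7.85071)/2.82887… = 0.72842… → 0.728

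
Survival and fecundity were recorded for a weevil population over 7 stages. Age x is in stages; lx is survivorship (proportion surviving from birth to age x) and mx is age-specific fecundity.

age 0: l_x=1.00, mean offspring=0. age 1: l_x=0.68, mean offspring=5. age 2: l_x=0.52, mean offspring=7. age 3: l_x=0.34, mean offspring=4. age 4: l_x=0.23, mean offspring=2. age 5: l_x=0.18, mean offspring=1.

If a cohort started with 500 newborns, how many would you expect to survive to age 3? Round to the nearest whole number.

Expected survivors = N0 · l_3 = 500 × 0.34 = 170 → 170

170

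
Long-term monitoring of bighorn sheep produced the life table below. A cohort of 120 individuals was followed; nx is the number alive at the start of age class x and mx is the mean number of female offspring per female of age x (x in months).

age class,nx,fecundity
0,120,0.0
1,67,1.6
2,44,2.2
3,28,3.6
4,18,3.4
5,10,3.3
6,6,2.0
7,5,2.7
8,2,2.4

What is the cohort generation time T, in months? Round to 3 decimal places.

lx = nx/n0 = nx/120: 1, 0.55833…, 0.36667…, 0.23333…, 0.15, 0.08333…, 0.05, 0.04167…, 0.01667…
lx·mx: 0, 0.893333…, 0.806667…, 0.84…, 0.51, 0.275…, 0.1, 0.1125…, 0.04… → R0 = 3.5775…
x·lx·mx: 0, 0.893333…, 1.613333…, 2.52…, 2.04, 1.375…, 0.6, 0.7875…, 0.32… → Σ = 10.149167…
T = 10.149167… / 3.5775… = 2.836944… → 2.837

2.837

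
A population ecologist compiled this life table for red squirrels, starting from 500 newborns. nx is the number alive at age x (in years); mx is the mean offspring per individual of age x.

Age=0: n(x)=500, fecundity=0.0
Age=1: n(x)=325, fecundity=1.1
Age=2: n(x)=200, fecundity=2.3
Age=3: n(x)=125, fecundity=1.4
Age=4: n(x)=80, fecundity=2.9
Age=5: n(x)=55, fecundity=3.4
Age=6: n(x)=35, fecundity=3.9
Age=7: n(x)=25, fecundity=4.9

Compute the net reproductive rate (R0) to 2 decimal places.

3.34

lx = nx/n0 = nx/500: 1, 0.65, 0.4, 0.25, 0.16, 0.11, 0.07, 0.05
lx·mx by age: 0, 0.715, 0.92, 0.35, 0.464, 0.374, 0.273, 0.245
R0 = Σ lx·mx = 3.341 → 3.34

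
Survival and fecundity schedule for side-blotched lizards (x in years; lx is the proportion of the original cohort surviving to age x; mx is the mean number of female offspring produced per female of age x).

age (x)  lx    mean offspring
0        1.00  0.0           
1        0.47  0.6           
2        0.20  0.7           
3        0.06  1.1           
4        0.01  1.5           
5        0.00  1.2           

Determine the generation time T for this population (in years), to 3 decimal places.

1.630

lx·mx: 0, 0.282, 0.14, 0.066, 0.015, 0 → R0 = 0.503
x·lx·mx: 0, 0.282, 0.28, 0.198, 0.06, 0 → Σ = 0.82
T = 0.82 / 0.503 = 1.630219… → 1.630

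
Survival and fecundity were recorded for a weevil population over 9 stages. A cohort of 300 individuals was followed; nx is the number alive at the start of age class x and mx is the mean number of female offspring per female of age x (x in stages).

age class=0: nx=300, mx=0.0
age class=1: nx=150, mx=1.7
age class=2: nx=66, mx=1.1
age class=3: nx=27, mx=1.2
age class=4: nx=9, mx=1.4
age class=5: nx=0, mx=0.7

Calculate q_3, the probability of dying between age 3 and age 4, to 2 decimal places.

0.67

lx = nx/n0 = nx/300: 1, 0.5, 0.22, 0.09, 0.03, 0
q_3 = (l_3 − l_4) / l_3 = (0.09 − 0.03) / 0.09
     = 0.06 / 0.09 = 0.666667… → 0.67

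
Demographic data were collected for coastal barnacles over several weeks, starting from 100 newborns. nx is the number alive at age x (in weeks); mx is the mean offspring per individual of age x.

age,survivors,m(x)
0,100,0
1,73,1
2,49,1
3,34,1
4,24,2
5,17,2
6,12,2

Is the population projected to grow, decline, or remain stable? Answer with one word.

lx = nx/n0 = nx/100: 1, 0.73, 0.49, 0.34, 0.24, 0.17, 0.12
R0 = Σ lx·mx = 0 + 0.73 + 0.49 + 0.34 + 0.48 + 0.34 + 0.24 = 2.62
R0 > 1, so the population is growing.

growing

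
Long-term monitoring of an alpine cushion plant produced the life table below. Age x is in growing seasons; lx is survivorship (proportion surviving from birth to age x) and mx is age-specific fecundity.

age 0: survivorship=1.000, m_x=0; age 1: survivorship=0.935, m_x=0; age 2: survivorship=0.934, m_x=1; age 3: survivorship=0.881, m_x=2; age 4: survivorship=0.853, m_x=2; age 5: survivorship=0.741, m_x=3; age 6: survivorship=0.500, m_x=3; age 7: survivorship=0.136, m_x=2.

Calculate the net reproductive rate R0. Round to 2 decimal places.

lx·mx by age: 0, 0, 0.934, 1.762, 1.706, 2.223, 1.5, 0.272
R0 = Σ lx·mx = 8.397 → 8.40

8.40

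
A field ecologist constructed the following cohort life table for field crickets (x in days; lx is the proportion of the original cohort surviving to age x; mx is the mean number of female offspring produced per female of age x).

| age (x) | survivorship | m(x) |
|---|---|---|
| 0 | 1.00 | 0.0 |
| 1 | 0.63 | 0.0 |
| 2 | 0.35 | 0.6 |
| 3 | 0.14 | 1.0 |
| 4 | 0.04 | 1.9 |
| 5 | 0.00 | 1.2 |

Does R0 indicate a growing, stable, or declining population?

R0 = Σ lx·mx = 0 + 0 + 0.21 + 0.14 + 0.076 + 0 = 0.426
R0 < 1, so the population is declining.

declining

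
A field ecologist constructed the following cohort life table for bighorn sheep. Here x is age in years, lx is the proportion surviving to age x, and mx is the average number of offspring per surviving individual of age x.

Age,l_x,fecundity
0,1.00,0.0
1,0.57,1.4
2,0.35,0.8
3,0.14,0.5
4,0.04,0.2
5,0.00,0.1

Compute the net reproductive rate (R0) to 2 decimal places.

1.16

lx·mx by age: 0, 0.798, 0.28, 0.07, 0.008, 0
R0 = Σ lx·mx = 1.156 → 1.16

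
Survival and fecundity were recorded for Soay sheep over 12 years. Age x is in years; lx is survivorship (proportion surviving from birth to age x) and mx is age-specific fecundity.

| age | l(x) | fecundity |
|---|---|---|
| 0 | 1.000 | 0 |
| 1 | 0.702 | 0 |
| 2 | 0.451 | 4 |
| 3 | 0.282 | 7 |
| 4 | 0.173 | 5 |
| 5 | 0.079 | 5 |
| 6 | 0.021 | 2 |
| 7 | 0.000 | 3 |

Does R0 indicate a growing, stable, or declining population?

R0 = Σ lx·mx = 0 + 0 + 1.804 + 1.974 + 0.865 + 0.395 + 0.042 + 0 = 5.08
R0 > 1, so the population is growing.

growing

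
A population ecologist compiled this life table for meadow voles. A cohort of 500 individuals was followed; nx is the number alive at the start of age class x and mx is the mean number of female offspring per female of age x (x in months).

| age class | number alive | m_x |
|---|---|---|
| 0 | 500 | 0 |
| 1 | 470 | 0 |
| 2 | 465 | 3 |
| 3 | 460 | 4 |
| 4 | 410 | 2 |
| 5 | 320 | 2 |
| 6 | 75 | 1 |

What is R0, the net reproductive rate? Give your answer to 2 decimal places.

lx = nx/n0 = nx/500: 1, 0.94, 0.93, 0.92, 0.82, 0.64, 0.15
lx·mx by age: 0, 0, 2.79, 3.68, 1.64, 1.28, 0.15
R0 = Σ lx·mx = 9.54 → 9.54

9.54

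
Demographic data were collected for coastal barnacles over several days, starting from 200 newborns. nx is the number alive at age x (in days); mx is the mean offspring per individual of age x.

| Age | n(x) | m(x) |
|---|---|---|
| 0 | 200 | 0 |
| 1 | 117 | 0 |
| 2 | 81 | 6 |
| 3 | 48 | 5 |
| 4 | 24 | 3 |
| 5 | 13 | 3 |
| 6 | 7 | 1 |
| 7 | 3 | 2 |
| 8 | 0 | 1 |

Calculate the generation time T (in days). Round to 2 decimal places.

lx = nx/n0 = nx/200: 1, 0.585, 0.405, 0.24, 0.12, 0.065, 0.035, 0.015, 0
lx·mx: 0, 0, 2.43, 1.2, 0.36, 0.195, 0.035, 0.03, 0 → R0 = 4.25
x·lx·mx: 0, 0, 4.86, 3.6, 1.44, 0.975, 0.21, 0.21, 0 → Σ = 11.295
T = 11.295 / 4.25 = 2.657647… → 2.66

2.66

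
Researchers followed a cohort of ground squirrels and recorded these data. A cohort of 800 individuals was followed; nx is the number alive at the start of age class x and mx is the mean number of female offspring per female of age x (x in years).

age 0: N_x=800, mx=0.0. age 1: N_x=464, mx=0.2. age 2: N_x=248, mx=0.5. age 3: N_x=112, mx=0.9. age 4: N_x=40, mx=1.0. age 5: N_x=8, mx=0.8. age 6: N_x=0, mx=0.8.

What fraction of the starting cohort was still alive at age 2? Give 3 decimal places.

0.310

l_2 = n_2/n_0 = 248/800 = 0.31 → 0.310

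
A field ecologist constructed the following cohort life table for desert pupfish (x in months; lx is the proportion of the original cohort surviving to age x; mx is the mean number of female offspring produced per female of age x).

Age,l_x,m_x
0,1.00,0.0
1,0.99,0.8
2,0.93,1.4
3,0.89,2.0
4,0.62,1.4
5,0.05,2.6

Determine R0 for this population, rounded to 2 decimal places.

lx·mx by age: 0, 0.792, 1.302, 1.78, 0.868, 0.13
R0 = Σ lx·mx = 4.872 → 4.87

4.87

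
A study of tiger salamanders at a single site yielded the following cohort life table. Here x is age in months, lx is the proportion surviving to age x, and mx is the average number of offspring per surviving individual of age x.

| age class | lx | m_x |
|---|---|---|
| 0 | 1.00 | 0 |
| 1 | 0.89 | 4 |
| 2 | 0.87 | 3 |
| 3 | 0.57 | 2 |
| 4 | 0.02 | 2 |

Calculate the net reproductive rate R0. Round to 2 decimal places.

lx·mx by age: 0, 3.56, 2.61, 1.14, 0.04
R0 = Σ lx·mx = 7.35 → 7.35

7.35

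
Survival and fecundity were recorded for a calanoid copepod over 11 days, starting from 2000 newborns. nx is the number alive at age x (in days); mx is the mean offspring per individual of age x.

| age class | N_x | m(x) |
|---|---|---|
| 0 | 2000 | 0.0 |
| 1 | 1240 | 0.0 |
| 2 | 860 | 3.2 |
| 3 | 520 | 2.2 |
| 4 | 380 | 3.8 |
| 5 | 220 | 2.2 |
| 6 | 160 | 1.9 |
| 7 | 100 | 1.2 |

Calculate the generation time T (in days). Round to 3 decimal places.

lx = nx/n0 = nx/2000: 1, 0.62, 0.43, 0.26, 0.19, 0.11, 0.08, 0.05
lx·mx: 0, 0, 1.376, 0.572, 0.722, 0.242, 0.152, 0.06 → R0 = 3.124
x·lx·mx: 0, 0, 2.752, 1.716, 2.888, 1.21, 0.912, 0.42 → Σ = 9.898
T = 9.898 / 3.124 = 3.168374… → 3.168

3.168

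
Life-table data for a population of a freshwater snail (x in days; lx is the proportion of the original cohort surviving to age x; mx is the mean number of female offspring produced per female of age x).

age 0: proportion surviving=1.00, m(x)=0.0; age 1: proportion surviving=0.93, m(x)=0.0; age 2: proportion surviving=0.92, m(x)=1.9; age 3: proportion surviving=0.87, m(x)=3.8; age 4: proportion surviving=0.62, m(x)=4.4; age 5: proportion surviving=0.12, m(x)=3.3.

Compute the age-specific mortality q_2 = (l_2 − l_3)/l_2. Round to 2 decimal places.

0.05

q_2 = (l_2 − l_3) / l_2 = (0.92 − 0.87) / 0.92
     = 0.05 / 0.92 = 0.054348… → 0.05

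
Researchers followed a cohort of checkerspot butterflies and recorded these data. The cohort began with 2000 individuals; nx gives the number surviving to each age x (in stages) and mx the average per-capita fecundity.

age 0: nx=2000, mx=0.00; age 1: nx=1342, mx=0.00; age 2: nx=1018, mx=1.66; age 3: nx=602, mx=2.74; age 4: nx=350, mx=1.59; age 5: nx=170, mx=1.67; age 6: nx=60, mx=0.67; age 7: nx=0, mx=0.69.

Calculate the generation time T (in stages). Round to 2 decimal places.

lx = nx/n0 = nx/2000: 1, 0.671, 0.509, 0.301, 0.175, 0.085, 0.03, 0
lx·mx: 0, 0, 0.84494, 0.82474, 0.27825, 0.14195, 0.0201, 0 → R0 = 2.10998
x·lx·mx: 0, 0, 1.68988, 2.47422, 1.113, 0.70975, 0.1206, 0 → Σ = 6.10745
T = 6.10745 / 2.10998 = 2.894554… → 2.89

2.89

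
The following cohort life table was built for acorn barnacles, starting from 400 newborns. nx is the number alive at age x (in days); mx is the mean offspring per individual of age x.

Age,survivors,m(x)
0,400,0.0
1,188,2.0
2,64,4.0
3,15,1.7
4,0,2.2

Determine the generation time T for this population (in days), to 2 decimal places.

1.47

lx = nx/n0 = nx/400: 1, 0.47, 0.16, 0.0375, 0
lx·mx: 0, 0.94, 0.64, 0.06375, 0 → R0 = 1.64375
x·lx·mx: 0, 0.94, 1.28, 0.19125, 0 → Σ = 2.41125
T = 2.41125 / 1.64375 = 1.46692… → 1.47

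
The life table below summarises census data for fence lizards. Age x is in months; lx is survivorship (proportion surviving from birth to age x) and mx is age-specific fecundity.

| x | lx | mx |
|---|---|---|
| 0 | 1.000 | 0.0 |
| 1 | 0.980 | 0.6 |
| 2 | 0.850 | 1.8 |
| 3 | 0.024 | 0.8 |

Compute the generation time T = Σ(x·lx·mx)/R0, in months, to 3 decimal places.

lx·mx: 0, 0.588, 1.53, 0.0192 → R0 = 2.1372
x·lx·mx: 0, 0.588, 3.06, 0.0576 → Σ = 3.7056
T = 3.7056 / 2.1372 = 1.733857… → 1.734

1.734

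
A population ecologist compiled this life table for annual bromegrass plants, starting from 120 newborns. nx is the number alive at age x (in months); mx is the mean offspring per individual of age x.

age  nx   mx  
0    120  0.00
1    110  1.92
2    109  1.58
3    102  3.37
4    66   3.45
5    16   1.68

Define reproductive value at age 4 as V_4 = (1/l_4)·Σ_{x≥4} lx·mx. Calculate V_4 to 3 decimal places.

3.857

lx = nx/n0 = nx/120: 1, 0.91667…, 0.90833…, 0.85, 0.55, 0.13333…
lx·mx for x ≥ 4: 1.8975, 0.224… → sum = 2.1215…
V_4 = 2.1215… / l_4 = 2.1215… / 0.55 = 3.857273… → 3.857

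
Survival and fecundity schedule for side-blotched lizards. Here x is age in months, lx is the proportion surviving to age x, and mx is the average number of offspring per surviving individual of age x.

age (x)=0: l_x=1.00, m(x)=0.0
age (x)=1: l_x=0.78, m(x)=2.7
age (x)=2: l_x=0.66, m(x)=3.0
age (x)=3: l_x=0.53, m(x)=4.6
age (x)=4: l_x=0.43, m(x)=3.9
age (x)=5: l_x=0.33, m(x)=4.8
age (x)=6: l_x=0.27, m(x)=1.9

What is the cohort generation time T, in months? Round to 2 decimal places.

3.02

lx·mx: 0, 2.106, 1.98, 2.438, 1.677, 1.584, 0.513 → R0 = 10.298
x·lx·mx: 0, 2.106, 3.96, 7.314, 6.708, 7.92, 3.078 → Σ = 31.086
T = 31.086 / 10.298 = 3.018644… → 3.02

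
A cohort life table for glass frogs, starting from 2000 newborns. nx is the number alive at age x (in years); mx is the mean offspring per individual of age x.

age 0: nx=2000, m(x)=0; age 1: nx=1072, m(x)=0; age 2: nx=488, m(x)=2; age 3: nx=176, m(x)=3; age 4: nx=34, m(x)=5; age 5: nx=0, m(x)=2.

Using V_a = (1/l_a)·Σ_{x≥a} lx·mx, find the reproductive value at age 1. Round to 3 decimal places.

lx = nx/n0 = nx/2000: 1, 0.536, 0.244, 0.088, 0.017, 0
lx·mx for x ≥ 1: 0, 0.488, 0.264, 0.085, 0 → sum = 0.837
V_1 = 0.837 / l_1 = 0.837 / 0.536 = 1.561567… → 1.562

1.562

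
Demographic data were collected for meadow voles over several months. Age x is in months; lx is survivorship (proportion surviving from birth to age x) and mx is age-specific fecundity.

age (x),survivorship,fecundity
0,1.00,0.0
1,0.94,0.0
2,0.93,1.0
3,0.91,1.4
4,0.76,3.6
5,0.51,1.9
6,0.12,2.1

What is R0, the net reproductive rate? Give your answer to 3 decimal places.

6.161

lx·mx by age: 0, 0, 0.93, 1.274, 2.736, 0.969, 0.252
R0 = Σ lx·mx = 6.161 → 6.161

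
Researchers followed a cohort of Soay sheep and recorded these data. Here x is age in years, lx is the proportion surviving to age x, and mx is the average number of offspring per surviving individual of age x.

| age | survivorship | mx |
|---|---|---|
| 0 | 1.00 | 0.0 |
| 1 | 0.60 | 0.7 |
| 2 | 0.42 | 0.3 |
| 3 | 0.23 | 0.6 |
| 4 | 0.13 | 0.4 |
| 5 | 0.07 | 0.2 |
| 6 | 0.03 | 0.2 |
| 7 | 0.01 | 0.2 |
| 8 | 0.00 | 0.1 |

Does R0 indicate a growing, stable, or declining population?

R0 = Σ lx·mx = 0 + 0.42 + 0.126 + 0.138 + 0.052 + 0.014 + 0.006 + 0.002 + 0 = 0.758
R0 < 1, so the population is declining.

declining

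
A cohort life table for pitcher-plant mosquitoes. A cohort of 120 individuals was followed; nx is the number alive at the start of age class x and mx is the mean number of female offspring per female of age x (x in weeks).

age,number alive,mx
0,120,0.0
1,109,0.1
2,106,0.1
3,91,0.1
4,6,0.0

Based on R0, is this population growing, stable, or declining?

declining

lx = nx/n0 = nx/120: 1, 0.90833…, 0.88333…, 0.75833…, 0.05
R0 = Σ lx·mx = 0 + 0.090833… + 0.088333… + 0.075833… + 0 = 0.255…
R0 < 1, so the population is declining.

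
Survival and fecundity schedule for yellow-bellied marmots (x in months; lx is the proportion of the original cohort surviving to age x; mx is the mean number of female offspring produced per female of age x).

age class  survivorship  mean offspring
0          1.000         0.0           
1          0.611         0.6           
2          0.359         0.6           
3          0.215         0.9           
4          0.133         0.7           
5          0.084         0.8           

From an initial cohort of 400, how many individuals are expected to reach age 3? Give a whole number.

Expected survivors = N0 · l_3 = 400 × 0.215 = 86 → 86

86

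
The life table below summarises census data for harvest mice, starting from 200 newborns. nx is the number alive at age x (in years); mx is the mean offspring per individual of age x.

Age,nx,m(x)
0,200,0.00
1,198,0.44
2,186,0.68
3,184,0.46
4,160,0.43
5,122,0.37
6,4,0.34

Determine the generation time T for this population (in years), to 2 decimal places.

2.67

lx = nx/n0 = nx/200: 1, 0.99, 0.93, 0.92, 0.8, 0.61, 0.02
lx·mx: 0, 0.4356, 0.6324, 0.4232, 0.344, 0.2257, 0.0068 → R0 = 2.0677
x·lx·mx: 0, 0.4356, 1.2648, 1.2696, 1.376, 1.1285, 0.0408 → Σ = 5.5153
T = 5.5153 / 2.0677 = 2.66736… → 2.67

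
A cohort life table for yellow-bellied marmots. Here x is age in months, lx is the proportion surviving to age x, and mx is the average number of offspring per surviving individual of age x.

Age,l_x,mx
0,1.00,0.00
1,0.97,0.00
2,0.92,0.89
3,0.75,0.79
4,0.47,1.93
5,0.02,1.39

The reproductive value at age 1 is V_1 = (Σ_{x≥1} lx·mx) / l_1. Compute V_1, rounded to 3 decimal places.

lx·mx for x ≥ 1: 0, 0.8188, 0.5925, 0.9071, 0.0278 → sum = 2.3462
V_1 = 2.3462 / l_1 = 2.3462 / 0.97 = 2.418763… → 2.419

2.419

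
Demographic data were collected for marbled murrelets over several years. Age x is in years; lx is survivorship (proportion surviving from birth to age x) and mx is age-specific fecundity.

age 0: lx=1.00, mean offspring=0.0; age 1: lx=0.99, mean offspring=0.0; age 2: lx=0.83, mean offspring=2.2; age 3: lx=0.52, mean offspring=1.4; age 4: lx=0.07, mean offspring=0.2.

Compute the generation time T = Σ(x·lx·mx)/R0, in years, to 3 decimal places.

lx·mx: 0, 0, 1.826, 0.728, 0.014 → R0 = 2.568
x·lx·mx: 0, 0, 3.652, 2.184, 0.056 → Σ = 5.892
T = 5.892 / 2.568 = 2.294393… → 2.294

2.294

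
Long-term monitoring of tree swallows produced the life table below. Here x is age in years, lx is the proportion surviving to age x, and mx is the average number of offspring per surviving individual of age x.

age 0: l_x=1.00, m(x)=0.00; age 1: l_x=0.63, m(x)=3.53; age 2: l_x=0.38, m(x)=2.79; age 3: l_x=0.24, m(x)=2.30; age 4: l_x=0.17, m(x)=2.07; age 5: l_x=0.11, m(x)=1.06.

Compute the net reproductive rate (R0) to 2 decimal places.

4.30

lx·mx by age: 0, 2.2239, 1.0602, 0.552, 0.3519, 0.1166
R0 = Σ lx·mx = 4.3046 → 4.30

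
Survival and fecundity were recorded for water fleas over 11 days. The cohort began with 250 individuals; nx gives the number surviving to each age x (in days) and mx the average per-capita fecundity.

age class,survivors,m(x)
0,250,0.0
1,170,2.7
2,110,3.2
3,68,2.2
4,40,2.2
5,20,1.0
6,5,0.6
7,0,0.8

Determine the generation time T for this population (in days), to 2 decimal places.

lx = nx/n0 = nx/250: 1, 0.68, 0.44, 0.272, 0.16, 0.08, 0.02, 0
lx·mx: 0, 1.836, 1.408, 0.5984, 0.352, 0.08, 0.012, 0 → R0 = 4.2864
x·lx·mx: 0, 1.836, 2.816, 1.7952, 1.408, 0.4, 0.072, 0 → Σ = 8.3272
T = 8.3272 / 4.2864 = 1.942703… → 1.94

1.94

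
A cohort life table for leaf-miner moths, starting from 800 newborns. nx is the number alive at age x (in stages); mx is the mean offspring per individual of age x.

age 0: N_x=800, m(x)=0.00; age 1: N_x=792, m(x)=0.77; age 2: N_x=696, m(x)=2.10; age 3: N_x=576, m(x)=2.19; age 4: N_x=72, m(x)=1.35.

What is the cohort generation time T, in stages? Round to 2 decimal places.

lx = nx/n0 = nx/800: 1, 0.99, 0.87, 0.72, 0.09
lx·mx: 0, 0.7623, 1.827, 1.5768, 0.1215 → R0 = 4.2876
x·lx·mx: 0, 0.7623, 3.654, 4.7304, 0.486 → Σ = 9.6327
T = 9.6327 / 4.2876 = 2.246641… → 2.25

2.25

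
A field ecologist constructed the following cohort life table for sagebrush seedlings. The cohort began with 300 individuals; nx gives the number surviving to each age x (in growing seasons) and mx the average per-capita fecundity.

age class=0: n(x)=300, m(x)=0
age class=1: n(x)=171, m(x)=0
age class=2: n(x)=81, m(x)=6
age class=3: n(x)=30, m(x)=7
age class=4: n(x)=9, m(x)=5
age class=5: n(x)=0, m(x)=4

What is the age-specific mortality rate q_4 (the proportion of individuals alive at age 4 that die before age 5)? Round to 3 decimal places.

lx = nx/n0 = nx/300: 1, 0.57, 0.27, 0.1, 0.03, 0
q_4 = (l_4 − l_5) / l_4 = (0.03 − 0) / 0.03
     = 0.03 / 0.03 = 1 → 1.000

1.000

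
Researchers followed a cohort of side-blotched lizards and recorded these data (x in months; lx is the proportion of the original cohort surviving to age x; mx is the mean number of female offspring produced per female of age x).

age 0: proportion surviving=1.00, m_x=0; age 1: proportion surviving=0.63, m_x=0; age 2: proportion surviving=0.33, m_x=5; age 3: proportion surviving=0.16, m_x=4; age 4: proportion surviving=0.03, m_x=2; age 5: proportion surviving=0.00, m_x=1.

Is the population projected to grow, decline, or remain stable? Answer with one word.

R0 = Σ lx·mx = 0 + 0 + 1.65 + 0.64 + 0.06 + 0 = 2.35
R0 > 1, so the population is growing.

growing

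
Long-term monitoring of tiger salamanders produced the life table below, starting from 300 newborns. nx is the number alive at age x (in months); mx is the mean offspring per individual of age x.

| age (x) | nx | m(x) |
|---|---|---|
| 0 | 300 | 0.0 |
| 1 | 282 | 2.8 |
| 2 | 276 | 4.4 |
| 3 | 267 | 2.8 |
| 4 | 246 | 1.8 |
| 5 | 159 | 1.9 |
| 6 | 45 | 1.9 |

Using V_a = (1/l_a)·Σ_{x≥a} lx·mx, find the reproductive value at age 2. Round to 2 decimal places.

lx = nx/n0 = nx/300: 1, 0.94, 0.92, 0.89, 0.82, 0.53, 0.15
lx·mx for x ≥ 2: 4.048, 2.492, 1.476, 1.007, 0.285 → sum = 9.308
V_2 = 9.308 / l_2 = 9.308 / 0.92 = 10.117391… → 10.12

10.12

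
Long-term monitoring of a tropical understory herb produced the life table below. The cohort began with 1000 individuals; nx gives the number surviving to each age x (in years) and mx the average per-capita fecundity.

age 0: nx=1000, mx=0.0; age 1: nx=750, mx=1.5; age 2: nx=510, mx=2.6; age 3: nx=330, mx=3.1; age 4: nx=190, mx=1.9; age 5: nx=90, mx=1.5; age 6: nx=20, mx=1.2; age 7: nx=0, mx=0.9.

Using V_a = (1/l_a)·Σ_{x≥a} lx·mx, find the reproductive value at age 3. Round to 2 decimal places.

lx = nx/n0 = nx/1000: 1, 0.75, 0.51, 0.33, 0.19, 0.09, 0.02, 0
lx·mx for x ≥ 3: 1.023, 0.361, 0.135, 0.024, 0 → sum = 1.543
V_3 = 1.543 / l_3 = 1.543 / 0.33 = 4.675758… → 4.68

4.68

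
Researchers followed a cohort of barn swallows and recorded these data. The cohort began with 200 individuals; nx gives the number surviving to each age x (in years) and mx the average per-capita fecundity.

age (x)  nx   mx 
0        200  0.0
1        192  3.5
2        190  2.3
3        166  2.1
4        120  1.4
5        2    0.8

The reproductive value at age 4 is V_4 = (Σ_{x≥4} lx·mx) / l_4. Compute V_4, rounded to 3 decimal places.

lx = nx/n0 = nx/200: 1, 0.96, 0.95, 0.83, 0.6, 0.01
lx·mx for x ≥ 4: 0.84, 0.008 → sum = 0.848
V_4 = 0.848 / l_4 = 0.848 / 0.6 = 1.413333… → 1.413

1.413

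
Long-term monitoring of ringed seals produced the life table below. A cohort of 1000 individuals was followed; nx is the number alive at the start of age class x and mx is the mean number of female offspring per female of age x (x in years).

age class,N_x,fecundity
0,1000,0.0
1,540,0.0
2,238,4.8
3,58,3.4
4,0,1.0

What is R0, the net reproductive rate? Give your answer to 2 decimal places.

1.34

lx = nx/n0 = nx/1000: 1, 0.54, 0.238, 0.058, 0
lx·mx by age: 0, 0, 1.1424, 0.1972, 0
R0 = Σ lx·mx = 1.3396 → 1.34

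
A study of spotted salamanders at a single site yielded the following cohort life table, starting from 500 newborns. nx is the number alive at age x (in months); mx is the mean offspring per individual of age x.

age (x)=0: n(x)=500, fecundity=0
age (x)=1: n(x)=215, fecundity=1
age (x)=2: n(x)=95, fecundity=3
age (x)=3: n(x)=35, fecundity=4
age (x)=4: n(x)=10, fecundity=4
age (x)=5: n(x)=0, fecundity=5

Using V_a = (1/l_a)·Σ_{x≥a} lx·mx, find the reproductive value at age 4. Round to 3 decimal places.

4.000

lx = nx/n0 = nx/500: 1, 0.43, 0.19, 0.07, 0.02, 0
lx·mx for x ≥ 4: 0.08, 0 → sum = 0.08
V_4 = 0.08 / l_4 = 0.08 / 0.02 = 4 → 4.000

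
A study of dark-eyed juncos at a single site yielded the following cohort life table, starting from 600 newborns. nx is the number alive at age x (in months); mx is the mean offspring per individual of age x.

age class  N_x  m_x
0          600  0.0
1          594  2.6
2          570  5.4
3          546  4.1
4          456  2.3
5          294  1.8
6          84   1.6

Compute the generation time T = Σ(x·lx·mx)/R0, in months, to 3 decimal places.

2.574

lx = nx/n0 = nx/600: 1, 0.99, 0.95, 0.91, 0.76, 0.49, 0.14
lx·mx: 0, 2.574, 5.13, 3.731, 1.748, 0.882, 0.224 → R0 = 14.289
x·lx·mx: 0, 2.574, 10.26, 11.193, 6.992, 4.41, 1.344 → Σ = 36.773
T = 36.773 / 14.289 = 2.573518… → 2.574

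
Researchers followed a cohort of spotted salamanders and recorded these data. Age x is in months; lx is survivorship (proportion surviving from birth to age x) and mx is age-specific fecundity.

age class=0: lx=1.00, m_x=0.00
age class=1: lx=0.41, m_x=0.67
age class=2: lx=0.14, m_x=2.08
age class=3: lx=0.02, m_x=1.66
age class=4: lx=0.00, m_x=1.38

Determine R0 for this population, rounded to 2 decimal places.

lx·mx by age: 0, 0.2747, 0.2912, 0.0332, 0
R0 = Σ lx·mx = 0.5991 → 0.60

0.60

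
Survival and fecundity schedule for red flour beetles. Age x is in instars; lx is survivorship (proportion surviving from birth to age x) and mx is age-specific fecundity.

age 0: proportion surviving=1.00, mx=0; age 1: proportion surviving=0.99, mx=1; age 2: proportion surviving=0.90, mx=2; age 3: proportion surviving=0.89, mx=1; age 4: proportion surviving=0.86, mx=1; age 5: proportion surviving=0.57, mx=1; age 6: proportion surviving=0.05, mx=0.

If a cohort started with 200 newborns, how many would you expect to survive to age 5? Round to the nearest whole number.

114

Expected survivors = N0 · l_5 = 200 × 0.57 = 114 → 114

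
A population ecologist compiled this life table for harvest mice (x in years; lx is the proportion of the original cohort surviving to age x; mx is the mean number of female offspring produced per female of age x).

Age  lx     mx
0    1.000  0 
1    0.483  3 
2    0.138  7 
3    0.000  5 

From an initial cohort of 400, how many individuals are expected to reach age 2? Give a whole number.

55

Expected survivors = N0 · l_2 = 400 × 0.138 = 55.2 → 55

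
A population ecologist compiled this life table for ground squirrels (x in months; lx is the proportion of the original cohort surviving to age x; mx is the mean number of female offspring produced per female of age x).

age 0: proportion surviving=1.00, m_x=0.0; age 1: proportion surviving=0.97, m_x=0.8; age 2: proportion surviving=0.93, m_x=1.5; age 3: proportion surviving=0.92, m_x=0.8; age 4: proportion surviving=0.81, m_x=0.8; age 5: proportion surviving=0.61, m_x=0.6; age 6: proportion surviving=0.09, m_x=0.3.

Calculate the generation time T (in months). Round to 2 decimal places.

2.62

lx·mx: 0, 0.776, 1.395, 0.736, 0.648, 0.366, 0.027 → R0 = 3.948
x·lx·mx: 0, 0.776, 2.79, 2.208, 2.592, 1.83, 0.162 → Σ = 10.358
T = 10.358 / 3.948 = 2.623607… → 2.62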